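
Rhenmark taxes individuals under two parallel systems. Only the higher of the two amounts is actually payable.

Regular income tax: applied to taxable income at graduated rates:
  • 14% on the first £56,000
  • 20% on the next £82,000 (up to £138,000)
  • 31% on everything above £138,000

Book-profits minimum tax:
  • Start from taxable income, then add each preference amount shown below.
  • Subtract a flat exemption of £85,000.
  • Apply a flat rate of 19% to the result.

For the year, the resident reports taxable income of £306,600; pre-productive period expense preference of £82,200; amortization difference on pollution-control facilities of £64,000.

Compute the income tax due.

Book-profits minimum tax:
  Adjusted income: £306,600 + £82,200 + £64,000 = £452,800
  Less exemption £85,000 → base £367,800
  £367,800 × 19% = £69,882

Regular income tax:
  £56,000 × 14% = £7,840
  £82,000 × 20% = £16,400
  £168,600 × 31% = £52,266
  → £76,506

£76,506 > £69,882, so the regular income tax governs.

£76,506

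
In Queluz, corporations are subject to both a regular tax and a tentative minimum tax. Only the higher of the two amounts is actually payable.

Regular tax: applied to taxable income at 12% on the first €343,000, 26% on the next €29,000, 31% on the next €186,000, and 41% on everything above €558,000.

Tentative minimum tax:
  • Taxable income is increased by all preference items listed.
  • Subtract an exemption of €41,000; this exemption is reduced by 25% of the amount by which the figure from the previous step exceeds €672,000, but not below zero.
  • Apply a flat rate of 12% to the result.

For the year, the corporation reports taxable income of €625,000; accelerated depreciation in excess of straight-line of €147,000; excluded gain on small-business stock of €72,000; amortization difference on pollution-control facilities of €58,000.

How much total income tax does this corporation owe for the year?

€133,830

Tentative minimum tax:
  Adjusted income: €625,000 + €147,000 + €72,000 + €58,000 = €902,000
  Exemption: 25% × (€902,000 − €672,000) = €57,500 ≥ €41,000, so the exemption is fully phased out
  Base: €902,000 − €0 = €902,000
  €902,000 × 12% = €108,240

Regular tax:
  €343,000 × 12% = €41,160
  €29,000 × 26% = €7,540
  €186,000 × 31% = €57,660
  €67,000 × 41% = €27,470
  → €133,830

€133,830 > €108,240, so the regular tax governs.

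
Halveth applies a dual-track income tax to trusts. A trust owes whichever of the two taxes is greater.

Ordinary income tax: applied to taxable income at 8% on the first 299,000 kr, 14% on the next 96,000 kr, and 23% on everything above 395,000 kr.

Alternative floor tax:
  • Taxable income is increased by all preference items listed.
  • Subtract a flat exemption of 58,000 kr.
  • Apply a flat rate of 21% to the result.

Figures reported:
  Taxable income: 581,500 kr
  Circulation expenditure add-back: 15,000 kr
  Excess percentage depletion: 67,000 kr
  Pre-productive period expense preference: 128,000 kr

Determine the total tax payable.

Alternative floor tax:
  Adjusted income: 581,500 kr + 15,000 kr + 67,000 kr + 128,000 kr = 791,500 kr
  Less exemption 58,000 kr → base 733,500 kr
  733,500 kr × 21% = 154,035 kr

Ordinary income tax:
  299,000 kr × 8% = 23,920 kr
  96,000 kr × 14% = 13,440 kr
  186,500 kr × 23% = 42,895 kr
  → 80,255 kr

154,035 kr > 80,255 kr, so the alternative floor tax is the binding amount.

154,035 kr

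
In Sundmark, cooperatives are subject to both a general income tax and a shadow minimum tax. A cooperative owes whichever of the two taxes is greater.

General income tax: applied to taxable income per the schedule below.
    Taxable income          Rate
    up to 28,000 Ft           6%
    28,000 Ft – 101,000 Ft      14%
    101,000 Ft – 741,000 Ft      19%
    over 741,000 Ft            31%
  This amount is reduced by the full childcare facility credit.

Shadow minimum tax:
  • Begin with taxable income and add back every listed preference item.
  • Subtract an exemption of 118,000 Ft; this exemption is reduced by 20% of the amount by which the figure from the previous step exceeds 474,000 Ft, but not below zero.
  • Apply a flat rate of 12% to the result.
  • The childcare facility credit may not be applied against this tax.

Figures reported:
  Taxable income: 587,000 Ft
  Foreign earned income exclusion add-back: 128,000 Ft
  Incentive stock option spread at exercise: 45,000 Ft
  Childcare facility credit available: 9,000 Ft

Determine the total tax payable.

95,240 Ft

General income tax:
  28,000 Ft × 6% = 1,680 Ft
  73,000 Ft × 14% = 10,220 Ft
  486,000 Ft × 19% = 92,340 Ft
  → 104,240 Ft
  Less childcare facility credit 9,000 Ft → 95,240 Ft

Shadow minimum tax:
  Adjusted income: 587,000 Ft + 128,000 Ft + 45,000 Ft = 760,000 Ft
  Exemption: 118,000 Ft − 20% × (760,000 Ft − 474,000 Ft) = 118,000 Ft − 57,200 Ft = 60,800 Ft
  Base: 760,000 Ft − 60,800 Ft = 699,200 Ft
  699,200 Ft × 12% = 83,904 Ft

95,240 Ft > 83,904 Ft, so the general income tax governs.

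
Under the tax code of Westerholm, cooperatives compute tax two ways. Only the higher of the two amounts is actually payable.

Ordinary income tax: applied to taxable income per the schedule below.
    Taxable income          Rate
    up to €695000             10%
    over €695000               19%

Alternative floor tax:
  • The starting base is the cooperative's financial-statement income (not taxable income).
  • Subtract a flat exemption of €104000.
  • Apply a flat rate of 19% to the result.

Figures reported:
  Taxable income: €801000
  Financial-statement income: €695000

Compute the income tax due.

€112290

Alternative floor tax:
  Base (financial-statement income): €695000
  Less exemption €104000 → base €591000
  €591000 × 19% = €112290

Ordinary income tax:
  €695000 × 10% = €69500
  €106000 × 19% = €20140
  → €89640

€112290 > €89640, so the alternative floor tax is the binding amount.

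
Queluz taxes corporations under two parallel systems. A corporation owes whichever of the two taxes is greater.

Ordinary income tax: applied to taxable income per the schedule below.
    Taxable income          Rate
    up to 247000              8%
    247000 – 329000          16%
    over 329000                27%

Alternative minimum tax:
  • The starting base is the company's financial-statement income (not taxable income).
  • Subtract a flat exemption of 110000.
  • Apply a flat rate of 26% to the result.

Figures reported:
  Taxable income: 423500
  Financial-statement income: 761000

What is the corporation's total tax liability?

Ordinary income tax:
  247000 × 8% = 19760
  82000 × 16% = 13120
  94500 × 27% = 25515
  → 58395

Alternative minimum tax:
  Base (financial-statement income): 761000
  Less exemption 110000 → base 651000
  651000 × 26% = 169260

169260 > 58395, so the alternative minimum tax is the binding amount.

169260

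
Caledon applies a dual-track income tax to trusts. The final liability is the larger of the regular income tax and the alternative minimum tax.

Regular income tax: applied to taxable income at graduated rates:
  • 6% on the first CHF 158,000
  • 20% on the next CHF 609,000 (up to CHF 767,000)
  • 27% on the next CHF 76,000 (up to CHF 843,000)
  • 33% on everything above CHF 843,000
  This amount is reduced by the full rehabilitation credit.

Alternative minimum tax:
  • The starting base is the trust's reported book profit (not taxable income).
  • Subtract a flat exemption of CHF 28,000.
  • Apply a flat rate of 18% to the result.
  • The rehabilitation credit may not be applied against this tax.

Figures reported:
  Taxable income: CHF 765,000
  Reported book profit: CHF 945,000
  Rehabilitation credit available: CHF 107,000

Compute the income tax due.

Regular income tax:
  CHF 158,000 × 6% = CHF 9,480
  CHF 607,000 × 20% = CHF 121,400
  → CHF 130,880
  Less rehabilitation credit CHF 107,000 → CHF 23,880

Alternative minimum tax:
  Base (reported book profit): CHF 945,000
  Less exemption CHF 28,000 → base CHF 917,000
  CHF 917,000 × 18% = CHF 165,060

CHF 165,060 > CHF 23,880, so the alternative minimum tax is the binding amount.

CHF 165,060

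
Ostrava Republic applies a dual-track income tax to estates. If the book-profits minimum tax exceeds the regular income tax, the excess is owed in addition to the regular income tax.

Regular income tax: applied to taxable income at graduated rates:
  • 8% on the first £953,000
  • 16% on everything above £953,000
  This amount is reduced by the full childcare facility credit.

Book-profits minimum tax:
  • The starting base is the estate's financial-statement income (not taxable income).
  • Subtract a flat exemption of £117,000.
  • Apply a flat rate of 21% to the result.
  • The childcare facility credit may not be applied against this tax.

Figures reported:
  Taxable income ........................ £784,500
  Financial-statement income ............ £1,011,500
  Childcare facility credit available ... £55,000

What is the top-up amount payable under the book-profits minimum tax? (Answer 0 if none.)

£180,085

Regular income tax:
  £784,500 × 8% = £62,760
  Less childcare facility credit £55,000 → £7,760

Book-profits minimum tax:
  Base (financial-statement income): £1,011,500
  Less exemption £117,000 → base £894,500
  £894,500 × 21% = £187,845

Excess of book-profits minimum tax over regular income tax: £187,845 − £7,760 = £180,085.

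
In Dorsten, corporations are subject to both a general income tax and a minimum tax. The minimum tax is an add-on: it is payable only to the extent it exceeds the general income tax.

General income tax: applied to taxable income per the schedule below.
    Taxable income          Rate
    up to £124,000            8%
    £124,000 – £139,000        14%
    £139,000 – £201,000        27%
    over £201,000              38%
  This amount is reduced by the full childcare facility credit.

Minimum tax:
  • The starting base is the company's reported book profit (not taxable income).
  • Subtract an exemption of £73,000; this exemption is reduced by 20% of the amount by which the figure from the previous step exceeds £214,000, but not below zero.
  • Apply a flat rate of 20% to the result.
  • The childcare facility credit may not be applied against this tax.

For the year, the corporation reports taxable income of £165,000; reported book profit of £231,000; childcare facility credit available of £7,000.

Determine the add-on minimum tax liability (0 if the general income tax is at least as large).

£20,240

Minimum tax:
  Base (reported book profit): £231,000
  Exemption: £73,000 − 20% × (£231,000 − £214,000) = £73,000 − £3,400 = £69,600
  Base: £231,000 − £69,600 = £161,400
  £161,400 × 20% = £32,280

General income tax:
  £124,000 × 8% = £9,920
  £15,000 × 14% = £2,100
  £26,000 × 27% = £7,020
  → £19,040
  Less childcare facility credit £7,000 → £12,040

Excess of minimum tax over general income tax: £32,280 − £12,040 = £20,240.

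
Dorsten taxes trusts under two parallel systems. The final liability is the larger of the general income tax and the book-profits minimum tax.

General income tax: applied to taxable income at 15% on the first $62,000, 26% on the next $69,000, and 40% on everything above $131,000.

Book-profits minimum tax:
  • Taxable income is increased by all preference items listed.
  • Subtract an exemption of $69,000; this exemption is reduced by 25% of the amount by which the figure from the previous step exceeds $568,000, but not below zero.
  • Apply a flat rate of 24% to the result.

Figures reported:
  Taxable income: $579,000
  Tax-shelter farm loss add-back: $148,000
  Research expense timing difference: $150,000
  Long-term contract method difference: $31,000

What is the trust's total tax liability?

General income tax:
  $62,000 × 15% = $9,300
  $69,000 × 26% = $17,940
  $448,000 × 40% = $179,200
  → $206,440

Book-profits minimum tax:
  Adjusted income: $579,000 + $148,000 + $150,000 + $31,000 = $908,000
  Exemption: 25% × ($908,000 − $568,000) = $85,000 ≥ $69,000, so the exemption is fully phased out
  Base: $908,000 − $0 = $908,000
  $908,000 × 24% = $217,920

$217,920 > $206,440, so the book-profits minimum tax is the binding amount.

$217,920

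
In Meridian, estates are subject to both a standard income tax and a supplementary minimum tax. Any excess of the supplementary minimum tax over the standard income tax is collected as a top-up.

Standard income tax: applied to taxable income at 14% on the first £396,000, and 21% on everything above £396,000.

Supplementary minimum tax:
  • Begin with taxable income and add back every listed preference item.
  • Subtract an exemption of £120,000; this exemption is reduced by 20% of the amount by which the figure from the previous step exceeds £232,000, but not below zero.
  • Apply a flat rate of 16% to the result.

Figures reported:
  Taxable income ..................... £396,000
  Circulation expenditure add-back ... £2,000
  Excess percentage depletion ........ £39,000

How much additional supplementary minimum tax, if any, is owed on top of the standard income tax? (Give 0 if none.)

£1,840

Standard income tax:
  £396,000 × 14% = £55,440

Supplementary minimum tax:
  Adjusted income: £396,000 + £2,000 + £39,000 = £437,000
  Exemption: £120,000 − 20% × (£437,000 − £232,000) = £120,000 − £41,000 = £79,000
  Base: £437,000 − £79,000 = £358,000
  £358,000 × 16% = £57,280

Excess of supplementary minimum tax over standard income tax: £57,280 − £55,440 = £1,840.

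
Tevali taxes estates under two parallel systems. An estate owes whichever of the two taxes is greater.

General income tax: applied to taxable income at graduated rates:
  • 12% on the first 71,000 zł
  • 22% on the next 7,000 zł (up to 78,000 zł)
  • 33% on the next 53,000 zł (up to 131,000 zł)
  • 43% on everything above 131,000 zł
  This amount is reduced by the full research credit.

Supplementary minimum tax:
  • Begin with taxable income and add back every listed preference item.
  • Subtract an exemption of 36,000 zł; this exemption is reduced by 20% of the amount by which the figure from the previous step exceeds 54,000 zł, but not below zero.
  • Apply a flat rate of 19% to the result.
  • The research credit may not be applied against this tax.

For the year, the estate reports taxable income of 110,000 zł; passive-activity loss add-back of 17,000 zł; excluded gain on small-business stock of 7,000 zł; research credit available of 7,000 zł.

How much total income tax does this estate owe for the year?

21,660 zł

Supplementary minimum tax:
  Adjusted income: 110,000 zł + 17,000 zł + 7,000 zł = 134,000 zł
  Exemption: 36,000 zł − 20% × (134,000 zł − 54,000 zł) = 36,000 zł − 16,000 zł = 20,000 zł
  Base: 134,000 zł − 20,000 zł = 114,000 zł
  114,000 zł × 19% = 21,660 zł

General income tax:
  71,000 zł × 12% = 8,520 zł
  7,000 zł × 22% = 1,540 zł
  32,000 zł × 33% = 10,560 zł
  → 20,620 zł
  Less research credit 7,000 zł → 13,620 zł

21,660 zł > 13,620 zł, so the supplementary minimum tax is the binding amount.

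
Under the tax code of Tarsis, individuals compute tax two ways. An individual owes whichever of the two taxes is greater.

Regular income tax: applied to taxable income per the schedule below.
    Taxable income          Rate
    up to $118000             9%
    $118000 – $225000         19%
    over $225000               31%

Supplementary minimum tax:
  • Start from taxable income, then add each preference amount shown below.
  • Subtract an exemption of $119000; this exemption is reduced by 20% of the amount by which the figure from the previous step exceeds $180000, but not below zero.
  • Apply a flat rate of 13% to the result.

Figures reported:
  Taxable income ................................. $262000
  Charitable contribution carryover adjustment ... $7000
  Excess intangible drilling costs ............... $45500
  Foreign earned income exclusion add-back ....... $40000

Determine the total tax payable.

Supplementary minimum tax:
  Adjusted income: $262000 + $7000 + $45500 + $40000 = $354500
  Exemption: $119000 − 20% × ($354500 − $180000) = $119000 − $34900 = $84100
  Base: $354500 − $84100 = $270400
  $270400 × 13% = $35152

Regular income tax:
  $118000 × 9% = $10620
  $107000 × 19% = $20330
  $37000 × 31% = $11470
  → $42420

$42420 > $35152, so the regular income tax governs.

$42420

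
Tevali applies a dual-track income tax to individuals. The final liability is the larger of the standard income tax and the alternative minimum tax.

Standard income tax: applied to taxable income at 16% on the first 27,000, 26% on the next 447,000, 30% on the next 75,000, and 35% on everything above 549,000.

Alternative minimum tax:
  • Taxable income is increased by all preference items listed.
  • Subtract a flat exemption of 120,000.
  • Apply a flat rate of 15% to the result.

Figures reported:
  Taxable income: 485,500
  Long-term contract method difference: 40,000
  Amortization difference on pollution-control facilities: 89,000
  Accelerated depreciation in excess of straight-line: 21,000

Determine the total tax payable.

123,990

Alternative minimum tax:
  Adjusted income: 485,500 + 40,000 + 89,000 + 21,000 = 635,500
  Less exemption 120,000 → base 515,500
  515,500 × 15% = 77,325

Standard income tax:
  27,000 × 16% = 4,320
  447,000 × 26% = 116,220
  11,500 × 30% = 3,450
  → 123,990

123,990 > 77,325, so the standard income tax governs.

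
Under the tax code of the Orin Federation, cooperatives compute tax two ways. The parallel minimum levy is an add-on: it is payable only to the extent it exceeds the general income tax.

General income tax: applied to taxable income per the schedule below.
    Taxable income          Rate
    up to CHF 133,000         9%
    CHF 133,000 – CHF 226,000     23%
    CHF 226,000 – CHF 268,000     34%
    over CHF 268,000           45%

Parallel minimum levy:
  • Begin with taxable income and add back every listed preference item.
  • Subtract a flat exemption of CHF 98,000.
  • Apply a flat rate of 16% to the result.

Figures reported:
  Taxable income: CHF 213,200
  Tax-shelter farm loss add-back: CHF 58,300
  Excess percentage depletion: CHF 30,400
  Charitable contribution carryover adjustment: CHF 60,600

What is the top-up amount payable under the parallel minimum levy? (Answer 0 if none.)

CHF 11,904

General income tax:
  CHF 133,000 × 9% = CHF 11,970
  CHF 80,200 × 23% = CHF 18,446
  → CHF 30,416

Parallel minimum levy:
  Adjusted income: CHF 213,200 + CHF 58,300 + CHF 30,400 + CHF 60,600 = CHF 362,500
  Less exemption CHF 98,000 → base CHF 264,500
  CHF 264,500 × 16% = CHF 42,320

Excess of parallel minimum levy over general income tax: CHF 42,320 − CHF 30,416 = CHF 11,904.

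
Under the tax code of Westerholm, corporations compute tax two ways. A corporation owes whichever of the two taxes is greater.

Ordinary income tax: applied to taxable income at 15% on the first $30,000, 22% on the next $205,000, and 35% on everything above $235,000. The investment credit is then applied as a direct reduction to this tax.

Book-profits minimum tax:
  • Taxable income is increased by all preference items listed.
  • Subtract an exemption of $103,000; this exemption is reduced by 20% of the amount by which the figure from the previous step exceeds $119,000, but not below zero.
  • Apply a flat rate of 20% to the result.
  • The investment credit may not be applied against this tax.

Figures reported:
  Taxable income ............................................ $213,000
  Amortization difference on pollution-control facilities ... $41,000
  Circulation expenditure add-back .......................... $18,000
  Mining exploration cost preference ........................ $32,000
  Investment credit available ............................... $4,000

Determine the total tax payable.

$47,600

Book-profits minimum tax:
  Adjusted income: $213,000 + $41,000 + $18,000 + $32,000 = $304,000
  Exemption: $103,000 − 20% × ($304,000 − $119,000) = $103,000 − $37,000 = $66,000
  Base: $304,000 − $66,000 = $238,000
  $238,000 × 20% = $47,600

Ordinary income tax:
  $30,000 × 15% = $4,500
  $183,000 × 22% = $40,260
  → $44,760
  Less investment credit $4,000 → $40,760

$47,600 > $40,760, so the book-profits minimum tax is the binding amount.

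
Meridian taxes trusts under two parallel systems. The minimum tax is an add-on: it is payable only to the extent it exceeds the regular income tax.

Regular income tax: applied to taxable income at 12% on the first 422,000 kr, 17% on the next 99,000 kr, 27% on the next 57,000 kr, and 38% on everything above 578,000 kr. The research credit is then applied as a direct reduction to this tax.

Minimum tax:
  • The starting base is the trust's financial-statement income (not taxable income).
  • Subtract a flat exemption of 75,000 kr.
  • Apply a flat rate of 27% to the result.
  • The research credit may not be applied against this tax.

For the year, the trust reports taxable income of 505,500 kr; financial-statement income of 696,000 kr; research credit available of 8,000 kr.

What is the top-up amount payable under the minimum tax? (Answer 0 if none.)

Regular income tax:
  422,000 kr × 12% = 50,640 kr
  83,500 kr × 17% = 14,195 kr
  → 64,835 kr
  Less research credit 8,000 kr → 56,835 kr

Minimum tax:
  Base (financial-statement income): 696,000 kr
  Less exemption 75,000 kr → base 621,000 kr
  621,000 kr × 27% = 167,670 kr

Excess of minimum tax over regular income tax: 167,670 kr − 56,835 kr = 110,835 kr.

110,835 kr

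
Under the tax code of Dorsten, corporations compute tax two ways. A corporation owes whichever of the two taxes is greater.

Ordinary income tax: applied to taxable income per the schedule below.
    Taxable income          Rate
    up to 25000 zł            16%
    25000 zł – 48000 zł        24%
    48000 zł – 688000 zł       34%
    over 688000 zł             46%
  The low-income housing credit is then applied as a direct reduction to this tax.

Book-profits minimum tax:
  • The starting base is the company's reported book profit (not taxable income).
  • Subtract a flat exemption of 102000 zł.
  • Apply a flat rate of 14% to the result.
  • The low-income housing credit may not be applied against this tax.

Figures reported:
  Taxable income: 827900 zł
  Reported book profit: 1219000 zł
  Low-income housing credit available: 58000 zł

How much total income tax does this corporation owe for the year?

233474 zł

Ordinary income tax:
  25000 zł × 16% = 4000 zł
  23000 zł × 24% = 5520 zł
  640000 zł × 34% = 217600 zł
  139900 zł × 46% = 64354 zł
  → 291474 zł
  Less low-income housing credit 58000 zł → 233474 zł

Book-profits minimum tax:
  Base (reported book profit): 1219000 zł
  Less exemption 102000 zł → base 1117000 zł
  1117000 zł × 14% = 156380 zł

233474 zł > 156380 zł, so the ordinary income tax governs.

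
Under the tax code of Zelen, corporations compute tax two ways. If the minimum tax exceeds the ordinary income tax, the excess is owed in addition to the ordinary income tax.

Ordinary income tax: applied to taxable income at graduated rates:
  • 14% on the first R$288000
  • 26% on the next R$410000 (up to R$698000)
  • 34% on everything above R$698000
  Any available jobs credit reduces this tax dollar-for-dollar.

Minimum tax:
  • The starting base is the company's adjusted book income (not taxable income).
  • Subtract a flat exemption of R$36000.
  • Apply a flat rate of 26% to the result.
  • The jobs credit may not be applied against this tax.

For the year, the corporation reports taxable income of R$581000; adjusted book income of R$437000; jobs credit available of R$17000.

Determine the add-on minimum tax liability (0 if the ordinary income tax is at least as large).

R$4760

Minimum tax:
  Base (adjusted book income): R$437000
  Less exemption R$36000 → base R$401000
  R$401000 × 26% = R$104260

Ordinary income tax:
  R$288000 × 14% = R$40320
  R$293000 × 26% = R$76180
  → R$116500
  Less jobs credit R$17000 → R$99500

Excess of minimum tax over ordinary income tax: R$104260 − R$99500 = R$4760.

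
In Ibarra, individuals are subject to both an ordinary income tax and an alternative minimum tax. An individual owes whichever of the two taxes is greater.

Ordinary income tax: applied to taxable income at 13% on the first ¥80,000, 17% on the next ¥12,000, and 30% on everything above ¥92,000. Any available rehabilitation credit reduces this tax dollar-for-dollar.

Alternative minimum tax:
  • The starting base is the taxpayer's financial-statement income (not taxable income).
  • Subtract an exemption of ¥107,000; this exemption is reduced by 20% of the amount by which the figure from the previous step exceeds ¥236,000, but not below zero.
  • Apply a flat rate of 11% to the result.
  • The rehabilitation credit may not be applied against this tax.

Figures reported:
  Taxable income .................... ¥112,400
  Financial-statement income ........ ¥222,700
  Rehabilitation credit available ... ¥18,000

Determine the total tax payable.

Alternative minimum tax:
  Base (financial-statement income): ¥222,700
  Exemption: ¥222,700 ≤ ¥236,000, so full ¥107,000 applies
  Base: ¥222,700 − ¥107,000 = ¥115,700
  ¥115,700 × 11% = ¥12,727

Ordinary income tax:
  ¥80,000 × 13% = ¥10,400
  ¥12,000 × 17% = ¥2,040
  ¥20,400 × 30% = ¥6,120
  → ¥18,560
  Less rehabilitation credit ¥18,000 → ¥560

¥12,727 > ¥560, so the alternative minimum tax is the binding amount.

¥12,727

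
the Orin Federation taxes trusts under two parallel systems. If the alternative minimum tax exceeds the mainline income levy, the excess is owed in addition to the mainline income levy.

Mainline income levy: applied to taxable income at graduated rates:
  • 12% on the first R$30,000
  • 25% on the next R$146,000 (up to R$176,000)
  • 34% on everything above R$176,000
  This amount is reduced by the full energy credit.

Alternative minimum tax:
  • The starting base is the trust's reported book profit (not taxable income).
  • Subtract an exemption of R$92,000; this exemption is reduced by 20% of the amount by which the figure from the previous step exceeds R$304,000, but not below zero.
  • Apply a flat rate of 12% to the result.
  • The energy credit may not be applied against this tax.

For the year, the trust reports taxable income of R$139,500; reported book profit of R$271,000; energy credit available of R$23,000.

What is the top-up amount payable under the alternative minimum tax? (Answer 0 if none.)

Alternative minimum tax:
  Base (reported book profit): R$271,000
  Exemption: R$271,000 ≤ R$304,000, so full R$92,000 applies
  Base: R$271,000 − R$92,000 = R$179,000
  R$179,000 × 12% = R$21,480

Mainline income levy:
  R$30,000 × 12% = R$3,600
  R$109,500 × 25% = R$27,375
  → R$30,975
  Less energy credit R$23,000 → R$7,975

Excess of alternative minimum tax over mainline income levy: R$21,480 − R$7,975 = R$13,505.

R$13,505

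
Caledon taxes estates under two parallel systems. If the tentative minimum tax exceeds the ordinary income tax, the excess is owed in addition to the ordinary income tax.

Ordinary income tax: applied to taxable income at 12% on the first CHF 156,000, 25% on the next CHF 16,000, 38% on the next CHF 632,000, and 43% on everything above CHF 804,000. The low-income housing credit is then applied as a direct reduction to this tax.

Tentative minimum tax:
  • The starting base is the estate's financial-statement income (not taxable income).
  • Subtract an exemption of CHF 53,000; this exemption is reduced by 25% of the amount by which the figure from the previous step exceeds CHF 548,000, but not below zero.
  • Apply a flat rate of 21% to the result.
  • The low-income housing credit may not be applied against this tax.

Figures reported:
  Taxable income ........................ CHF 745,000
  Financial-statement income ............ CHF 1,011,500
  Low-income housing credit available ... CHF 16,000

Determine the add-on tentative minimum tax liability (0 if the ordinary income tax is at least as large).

CHF 0

Tentative minimum tax:
  Base (financial-statement income): CHF 1,011,500
  Exemption: 25% × (CHF 1,011,500 − CHF 548,000) = CHF 115,875 ≥ CHF 53,000, so the exemption is fully phased out
  Base: CHF 1,011,500 − CHF 0 = CHF 1,011,500
  CHF 1,011,500 × 21% = CHF 212,415

Ordinary income tax:
  CHF 156,000 × 12% = CHF 18,720
  CHF 16,000 × 25% = CHF 4,000
  CHF 573,000 × 38% = CHF 217,740
  → CHF 240,460
  Less low-income housing credit CHF 16,000 → CHF 224,460

CHF 212,415 ≤ CHF 224,460, so no add-on is due.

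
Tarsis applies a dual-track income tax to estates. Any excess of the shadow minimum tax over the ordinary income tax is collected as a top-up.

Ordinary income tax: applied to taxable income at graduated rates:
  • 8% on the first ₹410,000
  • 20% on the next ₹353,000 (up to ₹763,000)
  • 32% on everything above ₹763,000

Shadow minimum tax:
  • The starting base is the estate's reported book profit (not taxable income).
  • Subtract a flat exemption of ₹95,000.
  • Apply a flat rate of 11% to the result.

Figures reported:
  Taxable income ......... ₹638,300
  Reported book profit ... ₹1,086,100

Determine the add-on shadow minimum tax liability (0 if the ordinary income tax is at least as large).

₹30,561

Shadow minimum tax:
  Base (reported book profit): ₹1,086,100
  Less exemption ₹95,000 → base ₹991,100
  ₹991,100 × 11% = ₹109,021

Ordinary income tax:
  ₹410,000 × 8% = ₹32,800
  ₹228,300 × 20% = ₹45,660
  → ₹78,460

Excess of shadow minimum tax over ordinary income tax: ₹109,021 − ₹78,460 = ₹30,561.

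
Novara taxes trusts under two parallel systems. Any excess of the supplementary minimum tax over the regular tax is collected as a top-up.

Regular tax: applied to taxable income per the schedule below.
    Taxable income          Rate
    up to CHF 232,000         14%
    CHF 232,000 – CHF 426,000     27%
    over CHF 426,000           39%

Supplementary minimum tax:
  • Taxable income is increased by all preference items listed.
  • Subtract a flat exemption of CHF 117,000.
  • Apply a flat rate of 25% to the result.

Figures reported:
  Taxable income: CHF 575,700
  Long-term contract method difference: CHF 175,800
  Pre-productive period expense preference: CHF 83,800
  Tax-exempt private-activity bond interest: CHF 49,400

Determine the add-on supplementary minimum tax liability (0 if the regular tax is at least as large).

CHF 48,682

Regular tax:
  CHF 232,000 × 14% = CHF 32,480
  CHF 194,000 × 27% = CHF 52,380
  CHF 149,700 × 39% = CHF 58,383
  → CHF 143,243

Supplementary minimum tax:
  Adjusted income: CHF 575,700 + CHF 175,800 + CHF 83,800 + CHF 49,400 = CHF 884,700
  Less exemption CHF 117,000 → base CHF 767,700
  CHF 767,700 × 25% = CHF 191,925

Excess of supplementary minimum tax over regular tax: CHF 191,925 − CHF 143,243 = CHF 48,682.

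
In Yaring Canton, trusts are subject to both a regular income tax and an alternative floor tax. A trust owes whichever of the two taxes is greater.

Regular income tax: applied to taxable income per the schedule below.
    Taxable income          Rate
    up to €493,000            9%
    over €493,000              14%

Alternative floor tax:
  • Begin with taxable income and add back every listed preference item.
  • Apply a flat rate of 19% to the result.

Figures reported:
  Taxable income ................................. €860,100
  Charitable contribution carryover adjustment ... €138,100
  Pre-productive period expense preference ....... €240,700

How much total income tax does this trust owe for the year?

€235,391

Alternative floor tax:
  Adjusted income: €860,100 + €138,100 + €240,700 = €1,238,900
  €1,238,900 × 19% = €235,391

Regular income tax:
  €493,000 × 9% = €44,370
  €367,100 × 14% = €51,394
  → €95,764

€235,391 > €95,764, so the alternative floor tax is the binding amount.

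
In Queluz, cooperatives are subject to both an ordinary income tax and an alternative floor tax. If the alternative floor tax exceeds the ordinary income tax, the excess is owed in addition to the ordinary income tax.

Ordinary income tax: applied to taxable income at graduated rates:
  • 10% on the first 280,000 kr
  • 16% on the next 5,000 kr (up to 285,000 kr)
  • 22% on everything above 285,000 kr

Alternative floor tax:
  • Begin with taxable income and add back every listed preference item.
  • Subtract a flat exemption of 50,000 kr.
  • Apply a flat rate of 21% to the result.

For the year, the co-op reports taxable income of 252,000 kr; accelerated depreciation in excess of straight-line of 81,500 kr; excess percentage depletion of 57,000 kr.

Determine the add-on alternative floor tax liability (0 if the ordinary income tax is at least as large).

Alternative floor tax:
  Adjusted income: 252,000 kr + 81,500 kr + 57,000 kr = 390,500 kr
  Less exemption 50,000 kr → base 340,500 kr
  340,500 kr × 21% = 71,505 kr

Ordinary income tax:
  252,000 kr × 10% = 25,200 kr

Excess of alternative floor tax over ordinary income tax: 71,505 kr − 25,200 kr = 46,305 kr.

46,305 kr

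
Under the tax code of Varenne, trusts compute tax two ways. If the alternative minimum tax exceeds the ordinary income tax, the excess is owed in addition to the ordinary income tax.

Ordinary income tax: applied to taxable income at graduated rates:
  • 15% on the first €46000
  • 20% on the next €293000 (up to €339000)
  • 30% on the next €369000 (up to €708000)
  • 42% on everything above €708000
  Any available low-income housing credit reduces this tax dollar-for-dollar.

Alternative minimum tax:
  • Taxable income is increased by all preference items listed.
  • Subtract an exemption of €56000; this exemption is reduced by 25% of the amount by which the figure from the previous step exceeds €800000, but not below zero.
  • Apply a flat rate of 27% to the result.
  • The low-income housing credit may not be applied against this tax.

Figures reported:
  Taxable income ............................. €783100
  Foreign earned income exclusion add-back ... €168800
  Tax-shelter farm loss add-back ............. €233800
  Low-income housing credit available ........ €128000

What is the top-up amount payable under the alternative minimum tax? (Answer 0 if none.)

€240397

Ordinary income tax:
  €46000 × 15% = €6900
  €293000 × 20% = €58600
  €369000 × 30% = €110700
  €75100 × 42% = €31542
  → €207742
  Less low-income housing credit €128000 → €79742

Alternative minimum tax:
  Adjusted income: €783100 + €168800 + €233800 = €1185700
  Exemption: 25% × (€1185700 − €800000) = €96425 ≥ €56000, so the exemption is fully phased out
  Base: €1185700 − €0 = €1185700
  €1185700 × 27% = €320139

Excess of alternative minimum tax over ordinary income tax: €320139 − €79742 = €240397.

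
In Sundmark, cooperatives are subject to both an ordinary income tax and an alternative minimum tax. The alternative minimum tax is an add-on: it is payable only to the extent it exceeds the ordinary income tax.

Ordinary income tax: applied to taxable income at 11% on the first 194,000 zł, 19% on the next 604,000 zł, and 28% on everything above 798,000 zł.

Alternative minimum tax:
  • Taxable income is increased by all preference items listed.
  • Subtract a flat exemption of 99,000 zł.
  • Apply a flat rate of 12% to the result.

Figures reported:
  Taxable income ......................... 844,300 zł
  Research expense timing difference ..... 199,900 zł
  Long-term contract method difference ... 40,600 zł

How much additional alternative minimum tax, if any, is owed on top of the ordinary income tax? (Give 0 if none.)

Alternative minimum tax:
  Adjusted income: 844,300 zł + 199,900 zł + 40,600 zł = 1,084,800 zł
  Less exemption 99,000 zł → base 985,800 zł
  985,800 zł × 12% = 118,296 zł

Ordinary income tax:
  194,000 zł × 11% = 21,340 zł
  604,000 zł × 19% = 114,760 zł
  46,300 zł × 28% = 12,964 zł
  → 149,064 zł

118,296 zł ≤ 149,064 zł, so no add-on is due.

0 zł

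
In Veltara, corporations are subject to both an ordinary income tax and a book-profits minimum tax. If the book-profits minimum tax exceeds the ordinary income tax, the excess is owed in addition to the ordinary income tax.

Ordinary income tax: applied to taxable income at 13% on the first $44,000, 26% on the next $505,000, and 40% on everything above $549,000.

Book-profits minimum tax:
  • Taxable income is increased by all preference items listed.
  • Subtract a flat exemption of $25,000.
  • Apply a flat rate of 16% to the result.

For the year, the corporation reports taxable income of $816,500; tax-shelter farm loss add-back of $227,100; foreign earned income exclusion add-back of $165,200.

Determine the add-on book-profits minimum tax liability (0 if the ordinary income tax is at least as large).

$0

Ordinary income tax:
  $44,000 × 13% = $5,720
  $505,000 × 26% = $131,300
  $267,500 × 40% = $107,000
  → $244,020

Book-profits minimum tax:
  Adjusted income: $816,500 + $227,100 + $165,200 = $1,208,800
  Less exemption $25,000 → base $1,183,800
  $1,183,800 × 16% = $189,408

$189,408 ≤ $244,020, so no add-on is due.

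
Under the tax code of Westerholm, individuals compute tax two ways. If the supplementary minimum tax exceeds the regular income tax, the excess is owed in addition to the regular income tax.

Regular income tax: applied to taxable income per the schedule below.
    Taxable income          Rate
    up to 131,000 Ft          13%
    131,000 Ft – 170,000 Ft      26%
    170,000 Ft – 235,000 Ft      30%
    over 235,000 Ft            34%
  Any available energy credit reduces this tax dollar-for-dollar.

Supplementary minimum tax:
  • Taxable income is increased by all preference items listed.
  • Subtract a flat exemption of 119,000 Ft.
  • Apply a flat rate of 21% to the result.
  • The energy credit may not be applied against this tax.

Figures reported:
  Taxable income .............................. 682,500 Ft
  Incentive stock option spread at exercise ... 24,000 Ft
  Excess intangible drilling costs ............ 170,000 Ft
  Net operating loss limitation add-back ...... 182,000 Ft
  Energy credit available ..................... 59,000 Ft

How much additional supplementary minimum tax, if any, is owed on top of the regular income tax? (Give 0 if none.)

Supplementary minimum tax:
  Adjusted income: 682,500 Ft + 24,000 Ft + 170,000 Ft + 182,000 Ft = 1,058,500 Ft
  Less exemption 119,000 Ft → base 939,500 Ft
  939,500 Ft × 21% = 197,295 Ft

Regular income tax:
  131,000 Ft × 13% = 17,030 Ft
  39,000 Ft × 26% = 10,140 Ft
  65,000 Ft × 30% = 19,500 Ft
  447,500 Ft × 34% = 152,150 Ft
  → 198,820 Ft
  Less energy credit 59,000 Ft → 139,820 Ft

Excess of supplementary minimum tax over regular income tax: 197,295 Ft − 139,820 Ft = 57,475 Ft.

57,475 Ft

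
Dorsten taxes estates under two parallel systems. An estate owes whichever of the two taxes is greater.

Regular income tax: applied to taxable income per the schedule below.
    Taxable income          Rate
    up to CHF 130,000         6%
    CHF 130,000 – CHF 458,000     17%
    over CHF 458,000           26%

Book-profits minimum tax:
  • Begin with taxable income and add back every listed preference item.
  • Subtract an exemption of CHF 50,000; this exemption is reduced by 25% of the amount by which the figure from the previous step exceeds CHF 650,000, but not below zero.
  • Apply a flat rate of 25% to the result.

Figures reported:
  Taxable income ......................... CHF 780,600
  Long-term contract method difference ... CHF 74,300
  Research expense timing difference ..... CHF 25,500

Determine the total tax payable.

Book-profits minimum tax:
  Adjusted income: CHF 780,600 + CHF 74,300 + CHF 25,500 = CHF 880,400
  Exemption: 25% × (CHF 880,400 − CHF 650,000) = CHF 57,600 ≥ CHF 50,000, so the exemption is fully phased out
  Base: CHF 880,400 − CHF 0 = CHF 880,400
  CHF 880,400 × 25% = CHF 220,100

Regular income tax:
  CHF 130,000 × 6% = CHF 7,800
  CHF 328,000 × 17% = CHF 55,760
  CHF 322,600 × 26% = CHF 83,876
  → CHF 147,436

CHF 220,100 > CHF 147,436, so the book-profits minimum tax is the binding amount.

CHF 220,100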